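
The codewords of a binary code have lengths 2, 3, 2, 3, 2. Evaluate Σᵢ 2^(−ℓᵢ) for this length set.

With common denominator 2^3 = 8: Σ 2^(−ℓᵢ) = 2/8 + 1/8 + 2/8 + 1/8 + 2/8 = 8/8 = 1.

1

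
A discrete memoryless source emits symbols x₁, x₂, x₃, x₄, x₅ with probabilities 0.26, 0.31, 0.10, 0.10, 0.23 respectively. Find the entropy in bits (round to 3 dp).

H = −Σ pᵢ log₂ pᵢ.
−0.26·log₂(0.26) = 0.5053
−0.31·log₂(0.31) = 0.5238
−0.10·log₂(0.10) = 0.3322
−0.10·log₂(0.10) = 0.3322
−0.23·log₂(0.23) = 0.4877
Sum ≈ 2.1811 → 2.181 bits.

2.181 bits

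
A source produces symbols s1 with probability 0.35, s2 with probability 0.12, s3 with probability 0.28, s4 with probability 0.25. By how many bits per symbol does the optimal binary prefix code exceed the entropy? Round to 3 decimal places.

Entropy H = −Σ p log₂ p ≈ 1.9114 bits.
Huffman merges: 3/25+1/4→37/100; 7/25+7/20→63/100; 37/100+63/100→1. L = 2 ≈ 2.0000.
L − H = 2.0000 − 1.9114 = 0.089 bits.

0.089 bits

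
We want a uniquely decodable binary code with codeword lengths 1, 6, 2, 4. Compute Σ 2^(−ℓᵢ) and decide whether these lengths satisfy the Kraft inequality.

With common denominator 2^6 = 64: Σ 2^(−ℓᵢ) = 32/64 + 1/64 + 16/64 + 4/64 = 53/64 = 0.828125.
Kraft's inequality requires Σ ≤ 1; here Σ = 0.828125 ≤ 1, so such a prefix code exists.

0.828125; yes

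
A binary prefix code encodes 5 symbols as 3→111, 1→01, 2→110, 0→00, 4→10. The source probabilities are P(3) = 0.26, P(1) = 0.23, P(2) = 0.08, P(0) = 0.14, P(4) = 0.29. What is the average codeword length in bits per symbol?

2.34 bits/symbol

L̄ = Σ pᵢ·ℓᵢ = 0.26·3 + 0.23·2 + 0.08·3 + 0.14·2 + 0.29·2 = 2.34 bits/symbol.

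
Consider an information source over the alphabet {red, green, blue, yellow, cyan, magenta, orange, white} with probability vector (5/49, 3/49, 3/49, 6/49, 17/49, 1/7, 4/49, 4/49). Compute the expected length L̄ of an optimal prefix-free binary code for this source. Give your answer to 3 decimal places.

2.776 bits/symbol

Repeatedly combine the two least-probable nodes; the expected code length is the sum of the merged weights.
merge 3/49 + 3/49 → 6/49
merge 4/49 + 4/49 → 8/49
merge 5/49 + 6/49 → 11/49
merge 6/49 + 1/7 → 13/49
merge 8/49 + 11/49 → 19/49
merge 13/49 + 17/49 → 30/49
merge 19/49 + 30/49 → 1
L = 6/49 + 8/49 + 11/49 + 13/49 + 19/49 + 30/49 + 1 = 136/49 ≈ 2.776 bits/symbol.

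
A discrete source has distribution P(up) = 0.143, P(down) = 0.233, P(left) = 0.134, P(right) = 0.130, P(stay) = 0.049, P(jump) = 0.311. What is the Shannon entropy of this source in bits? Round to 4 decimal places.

2.3994 bits

H = −Σ pᵢ log₂ pᵢ.
−0.143·log₂(0.143) = 0.4012
−0.233·log₂(0.233) = 0.4897
−0.134·log₂(0.134) = 0.3886
−0.130·log₂(0.130) = 0.3826
−0.049·log₂(0.049) = 0.2132
−0.311·log₂(0.311) = 0.5240
Sum ≈ 2.3994 → 2.3994 bits.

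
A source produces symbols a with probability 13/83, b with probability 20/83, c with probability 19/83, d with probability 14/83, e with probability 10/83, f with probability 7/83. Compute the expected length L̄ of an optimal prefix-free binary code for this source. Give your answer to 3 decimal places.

Repeatedly combine the two least-probable nodes; the expected code length is the sum of the merged weights.
merge 7/83 + 10/83 → 17/83
merge 13/83 + 14/83 → 27/83
merge 17/83 + 19/83 → 36/83
merge 20/83 + 27/83 → 47/83
merge 36/83 + 47/83 → 1
L = 17/83 + 27/83 + 36/83 + 47/83 + 1 = 210/83 ≈ 2.530 bits/symbol.

2.530 bits/symbol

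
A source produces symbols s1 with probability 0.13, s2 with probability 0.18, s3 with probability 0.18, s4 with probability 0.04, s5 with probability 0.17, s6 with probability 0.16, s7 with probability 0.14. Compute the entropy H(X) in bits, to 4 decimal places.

H = −Σ pᵢ log₂ pᵢ.
−0.13·log₂(0.13) = 0.3826
−0.18·log₂(0.18) = 0.4453
−0.18·log₂(0.18) = 0.4453
−0.04·log₂(0.04) = 0.1858
−0.17·log₂(0.17) = 0.4346
−0.16·log₂(0.16) = 0.4230
−0.14·log₂(0.14) = 0.3971
Sum ≈ 2.7137 → 2.7137 bits.

2.7137 bits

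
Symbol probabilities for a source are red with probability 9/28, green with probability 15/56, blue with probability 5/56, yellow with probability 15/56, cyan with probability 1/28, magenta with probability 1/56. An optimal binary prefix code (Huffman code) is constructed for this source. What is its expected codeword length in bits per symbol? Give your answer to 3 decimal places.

2.196 bits/symbol

Repeatedly combine the two least-probable nodes; the expected code length is the sum of the merged weights.
merge 1/56 + 1/28 → 3/56
merge 3/56 + 5/56 → 1/7
merge 1/7 + 15/56 → 23/56
merge 15/56 + 9/28 → 33/56
merge 23/56 + 33/56 → 1
L = 3/56 + 1/7 + 23/56 + 33/56 + 1 = 123/56 ≈ 2.196 bits/symbol.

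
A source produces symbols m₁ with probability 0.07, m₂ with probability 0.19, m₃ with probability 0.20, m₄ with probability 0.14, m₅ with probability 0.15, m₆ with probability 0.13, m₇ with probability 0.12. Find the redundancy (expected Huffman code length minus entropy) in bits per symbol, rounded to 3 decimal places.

0.054 bits

Entropy H = −Σ p log₂ p ≈ 2.7455 bits.
Huffman merges: 7/100+3/25→19/100; 13/100+7/50→27/100; 3/20+19/100→17/50; 19/100+1/5→39/100; 27/100+17/50→61/100; 39/100+61/100→1. L = 14/5 ≈ 2.8000.
L − H = 2.8000 − 2.7455 = 0.054 bits.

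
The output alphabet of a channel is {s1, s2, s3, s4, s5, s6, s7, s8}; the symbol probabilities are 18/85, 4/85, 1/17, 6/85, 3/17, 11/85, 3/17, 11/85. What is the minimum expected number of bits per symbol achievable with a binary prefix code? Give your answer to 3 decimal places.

Repeatedly combine the two least-probable nodes; the expected code length is the sum of the merged weights.
merge 4/85 + 1/17 → 9/85
merge 6/85 + 9/85 → 3/17
merge 11/85 + 11/85 → 22/85
merge 3/17 + 3/17 → 6/17
merge 3/17 + 18/85 → 33/85
merge 22/85 + 6/17 → 52/85
merge 33/85 + 52/85 → 1
L = 9/85 + 3/17 + 22/85 + 6/17 + 33/85 + 52/85 + 1 = 246/85 ≈ 2.894 bits/symbol.

2.894 bits/symbol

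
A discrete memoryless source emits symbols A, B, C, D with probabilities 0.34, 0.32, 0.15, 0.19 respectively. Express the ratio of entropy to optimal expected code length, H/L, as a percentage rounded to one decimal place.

96.0%

Entropy H = −Σ p log₂ p ≈ 1.9210 bits.
Huffman merges: 3/20+19/100→17/50; 8/25+17/50→33/50; 17/50+33/50→1. L = 2 ≈ 2.0000.
Efficiency = H/L = 1.9210/2.0000 = 96.0%.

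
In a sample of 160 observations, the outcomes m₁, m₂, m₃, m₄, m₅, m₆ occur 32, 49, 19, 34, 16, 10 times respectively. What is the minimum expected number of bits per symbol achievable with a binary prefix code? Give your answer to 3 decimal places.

2.444 bits/symbol

Probabilities are the counts divided by 160.
Repeatedly combine the two least-probable nodes; the expected code length is the sum of the merged weights.
merge 1/16 + 1/10 → 13/80
merge 19/160 + 13/80 → 9/32
merge 1/5 + 17/80 → 33/80
merge 9/32 + 49/160 → 47/80
merge 33/80 + 47/80 → 1
L = 13/80 + 9/32 + 33/80 + 47/80 + 1 = 391/160 ≈ 2.444 bits/symbol.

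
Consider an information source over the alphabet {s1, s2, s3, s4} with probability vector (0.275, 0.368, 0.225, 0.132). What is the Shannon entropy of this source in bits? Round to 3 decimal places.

H = −Σ pᵢ log₂ pᵢ.
−0.275·log₂(0.275) = 0.5122
−0.368·log₂(0.368) = 0.5307
−0.225·log₂(0.225) = 0.4842
−0.132·log₂(0.132) = 0.3856
Sum ≈ 1.9127 → 1.913 bits.

1.913 bits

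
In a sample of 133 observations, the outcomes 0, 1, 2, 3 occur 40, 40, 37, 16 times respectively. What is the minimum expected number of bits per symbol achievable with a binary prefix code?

Probabilities are the counts divided by 133.
Repeatedly combine the two least-probable nodes; the expected code length is the sum of the merged weights.
merge 16/133 + 37/133 → 53/133
merge 40/133 + 40/133 → 80/133
merge 53/133 + 80/133 → 1
L = 53/133 + 80/133 + 1 = 2 bits/symbol.

2 bits/symbol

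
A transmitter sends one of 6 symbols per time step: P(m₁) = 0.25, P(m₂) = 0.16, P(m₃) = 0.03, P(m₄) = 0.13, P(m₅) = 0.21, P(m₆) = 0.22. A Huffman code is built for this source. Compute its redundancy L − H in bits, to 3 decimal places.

Entropy H = −Σ p log₂ p ≈ 2.4108 bits.
Huffman merges: 3/100+13/100→4/25; 4/25+4/25→8/25; 21/100+11/50→43/100; 1/4+8/25→57/100; 43/100+57/100→1. L = 62/25 ≈ 2.4800.
L − H = 2.4800 − 2.4108 = 0.069 bits.

0.069 bits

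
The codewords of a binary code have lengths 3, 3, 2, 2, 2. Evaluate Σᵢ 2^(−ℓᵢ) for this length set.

With common denominator 2^3 = 8: Σ 2^(−ℓᵢ) = 1/8 + 1/8 + 2/8 + 2/8 + 2/8 = 8/8 = 1.

1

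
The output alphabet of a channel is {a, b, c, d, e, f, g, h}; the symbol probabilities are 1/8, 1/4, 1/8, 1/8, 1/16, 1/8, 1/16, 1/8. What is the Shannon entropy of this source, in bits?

Each probability is a power of 1/2, so log₂(1/p) is an integer.
H = Σ p·log₂(1/p) = 1/8·3 + 1/4·2 + 1/8·3 + 1/8·3 + 1/16·4 + 1/8·3 + 1/16·4 + 1/8·3 = 2.875 bits.

2.875 bits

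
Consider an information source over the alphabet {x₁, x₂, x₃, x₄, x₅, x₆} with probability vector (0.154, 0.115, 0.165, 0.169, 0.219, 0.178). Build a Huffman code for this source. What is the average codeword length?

2.603 bits/symbol

Repeatedly combine the two least-probable nodes; the expected code length is the sum of the merged weights.
merge 23/200 + 77/500 → 269/1000
merge 33/200 + 169/1000 → 167/500
merge 89/500 + 219/1000 → 397/1000
merge 269/1000 + 167/500 → 603/1000
merge 397/1000 + 603/1000 → 1
L = 269/1000 + 167/500 + 397/1000 + 603/1000 + 1 = 2603/1000 = 2.603 bits/symbol.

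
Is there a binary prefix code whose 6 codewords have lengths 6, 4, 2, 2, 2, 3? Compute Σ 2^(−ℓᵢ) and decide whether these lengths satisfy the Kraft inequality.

0.953125; yes

With common denominator 2^6 = 64: Σ 2^(−ℓᵢ) = 1/64 + 4/64 + 16/64 + 16/64 + 16/64 + 8/64 = 61/64 = 0.953125.
Kraft's inequality requires Σ ≤ 1; here Σ = 0.953125 ≤ 1, so such a prefix code exists.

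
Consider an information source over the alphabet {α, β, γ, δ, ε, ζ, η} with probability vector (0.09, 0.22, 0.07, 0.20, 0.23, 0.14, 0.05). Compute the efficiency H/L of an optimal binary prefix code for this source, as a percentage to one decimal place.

98.4%

Entropy H = −Σ p log₂ p ≈ 2.6270 bits.
Huffman merges: 1/20+7/100→3/25; 9/100+3/25→21/100; 7/50+1/5→17/50; 21/100+11/50→43/100; 23/100+17/50→57/100; 43/100+57/100→1. L = 267/100 ≈ 2.6700.
Efficiency = H/L = 2.6270/2.6700 = 98.4%.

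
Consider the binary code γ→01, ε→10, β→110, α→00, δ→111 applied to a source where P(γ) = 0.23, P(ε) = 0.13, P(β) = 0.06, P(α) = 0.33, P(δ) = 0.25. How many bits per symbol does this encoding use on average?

L̄ = Σ pᵢ·ℓᵢ = 0.23·2 + 0.13·2 + 0.06·3 + 0.33·2 + 0.25·3 = 2.31 bits/symbol.

2.31 bits/symbol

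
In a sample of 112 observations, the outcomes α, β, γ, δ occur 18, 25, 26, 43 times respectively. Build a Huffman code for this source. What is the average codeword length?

Probabilities are the counts divided by 112.
Repeatedly combine the two least-probable nodes; the expected code length is the sum of the merged weights.
merge 9/56 + 25/112 → 43/112
merge 13/56 + 43/112 → 69/112
merge 43/112 + 69/112 → 1
L = 43/112 + 69/112 + 1 = 2 bits/symbol.

2 bits/symbol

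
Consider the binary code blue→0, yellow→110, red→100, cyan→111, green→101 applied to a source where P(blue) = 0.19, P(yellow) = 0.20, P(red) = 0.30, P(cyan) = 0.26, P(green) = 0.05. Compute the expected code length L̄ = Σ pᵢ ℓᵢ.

L̄ = Σ pᵢ·ℓᵢ = 0.19·1 + 0.20·3 + 0.30·3 + 0.26·3 + 0.05·3 = 2.62 bits/symbol.

2.62 bits/symbol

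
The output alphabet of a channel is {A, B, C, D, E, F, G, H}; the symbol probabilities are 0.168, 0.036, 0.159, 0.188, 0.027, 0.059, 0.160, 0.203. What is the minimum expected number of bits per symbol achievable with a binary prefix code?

Repeatedly combine the two least-probable nodes; the expected code length is the sum of the merged weights.
merge 27/1000 + 9/250 → 63/1000
merge 59/1000 + 63/1000 → 61/500
merge 61/500 + 159/1000 → 281/1000
merge 4/25 + 21/125 → 41/125
merge 47/250 + 203/1000 → 391/1000
merge 281/1000 + 41/125 → 609/1000
merge 391/1000 + 609/1000 → 1
L = 63/1000 + 61/500 + 281/1000 + 41/125 + 391/1000 + 609/1000 + 1 = 1397/500 = 2.794 bits/symbol.

2.794 bits/symbol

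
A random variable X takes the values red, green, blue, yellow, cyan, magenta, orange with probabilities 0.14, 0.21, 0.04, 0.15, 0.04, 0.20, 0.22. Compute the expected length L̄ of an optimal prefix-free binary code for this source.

2.65 bits/symbol

Repeatedly combine the two least-probable nodes; the expected code length is the sum of the merged weights.
merge 1/25 + 1/25 → 2/25
merge 2/25 + 7/50 → 11/50
merge 3/20 + 1/5 → 7/20
merge 21/100 + 11/50 → 43/100
merge 11/50 + 7/20 → 57/100
merge 43/100 + 57/100 → 1
L = 2/25 + 11/50 + 7/20 + 43/100 + 57/100 + 1 = 53/20 = 2.65 bits/symbol.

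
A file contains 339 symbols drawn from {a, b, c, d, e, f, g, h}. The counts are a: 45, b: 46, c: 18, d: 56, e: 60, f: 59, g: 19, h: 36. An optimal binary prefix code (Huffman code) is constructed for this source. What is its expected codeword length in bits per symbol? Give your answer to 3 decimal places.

2.932 bits/symbol

Probabilities are the counts divided by 339.
Repeatedly combine the two least-probable nodes; the expected code length is the sum of the merged weights.
merge 6/113 + 19/339 → 37/339
merge 12/113 + 37/339 → 73/339
merge 15/113 + 46/339 → 91/339
merge 56/339 + 59/339 → 115/339
merge 20/113 + 73/339 → 133/339
merge 91/339 + 115/339 → 206/339
merge 133/339 + 206/339 → 1
L = 37/339 + 73/339 + 91/339 + 115/339 + 133/339 + 206/339 + 1 = 994/339 ≈ 2.932 bits/symbol.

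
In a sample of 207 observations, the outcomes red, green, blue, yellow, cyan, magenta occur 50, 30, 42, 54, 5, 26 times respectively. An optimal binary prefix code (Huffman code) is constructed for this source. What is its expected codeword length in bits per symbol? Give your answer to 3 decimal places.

Probabilities are the counts divided by 207.
Repeatedly combine the two least-probable nodes; the expected code length is the sum of the merged weights.
merge 5/207 + 26/207 → 31/207
merge 10/69 + 31/207 → 61/207
merge 14/69 + 50/207 → 4/9
merge 6/23 + 61/207 → 5/9
merge 4/9 + 5/9 → 1
L = 31/207 + 61/207 + 4/9 + 5/9 + 1 = 22/9 ≈ 2.444 bits/symbol.

2.444 bits/symbol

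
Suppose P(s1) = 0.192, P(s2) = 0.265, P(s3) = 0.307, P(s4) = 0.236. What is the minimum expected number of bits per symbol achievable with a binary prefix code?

2 bits/symbol

Repeatedly combine the two least-probable nodes; the expected code length is the sum of the merged weights.
merge 24/125 + 59/250 → 107/250
merge 53/200 + 307/1000 → 143/250
merge 107/250 + 143/250 → 1
L = 107/250 + 143/250 + 1 = 2 bits/symbol.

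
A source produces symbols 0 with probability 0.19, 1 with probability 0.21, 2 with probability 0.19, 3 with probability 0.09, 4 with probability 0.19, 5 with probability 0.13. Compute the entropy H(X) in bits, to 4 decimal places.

H = −Σ pᵢ log₂ pᵢ.
−0.19·log₂(0.19) = 0.4552
−0.21·log₂(0.21) = 0.4728
−0.19·log₂(0.19) = 0.4552
−0.09·log₂(0.09) = 0.3127
−0.19·log₂(0.19) = 0.4552
−0.13·log₂(0.13) = 0.3826
Sum ≈ 2.5338 → 2.5338 bits.

2.5338 bits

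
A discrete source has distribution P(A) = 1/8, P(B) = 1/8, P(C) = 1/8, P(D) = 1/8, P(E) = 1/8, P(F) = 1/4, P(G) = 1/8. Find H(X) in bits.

Each probability is a power of 1/2, so log₂(1/p) is an integer.
H = Σ p·log₂(1/p) = 1/8·3 + 1/8·3 + 1/8·3 + 1/8·3 + 1/8·3 + 1/4·2 + 1/8·3 = 2.75 bits.

2.75 bits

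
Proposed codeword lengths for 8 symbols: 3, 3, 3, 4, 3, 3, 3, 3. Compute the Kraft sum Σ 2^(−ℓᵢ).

0.9375

With common denominator 2^4 = 16: Σ 2^(−ℓᵢ) = 2/16 + 2/16 + 2/16 + 1/16 + 2/16 + 2/16 + 2/16 + 2/16 = 15/16 = 0.9375.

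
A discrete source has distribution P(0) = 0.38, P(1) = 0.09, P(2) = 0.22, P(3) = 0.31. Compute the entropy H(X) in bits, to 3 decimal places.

1.847 bits

H = −Σ pᵢ log₂ pᵢ.
−0.38·log₂(0.38) = 0.5305
−0.09·log₂(0.09) = 0.3127
−0.22·log₂(0.22) = 0.4806
−0.31·log₂(0.31) = 0.5238
Sum ≈ 1.8475 → 1.847 bits.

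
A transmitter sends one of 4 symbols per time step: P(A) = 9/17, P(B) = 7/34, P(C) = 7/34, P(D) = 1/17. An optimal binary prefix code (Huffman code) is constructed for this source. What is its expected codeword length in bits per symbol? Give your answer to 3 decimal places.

Repeatedly combine the two least-probable nodes; the expected code length is the sum of the merged weights.
merge 1/17 + 7/34 → 9/34
merge 7/34 + 9/34 → 8/17
merge 8/17 + 9/17 → 1
L = 9/34 + 8/17 + 1 = 59/34 ≈ 1.735 bits/symbol.

1.735 bits/symbol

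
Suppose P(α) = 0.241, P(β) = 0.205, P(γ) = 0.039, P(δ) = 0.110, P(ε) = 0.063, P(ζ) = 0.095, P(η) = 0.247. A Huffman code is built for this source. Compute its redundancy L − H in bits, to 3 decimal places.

Entropy H = −Σ p log₂ p ≈ 2.5685 bits.
Huffman merges: 39/1000+63/1000→51/500; 19/200+51/500→197/1000; 11/100+197/1000→307/1000; 41/200+241/1000→223/500; 247/1000+307/1000→277/500; 223/500+277/500→1. L = 1303/500 ≈ 2.6060.
L − H = 2.6060 − 2.5685 = 0.038 bits.

0.038 bits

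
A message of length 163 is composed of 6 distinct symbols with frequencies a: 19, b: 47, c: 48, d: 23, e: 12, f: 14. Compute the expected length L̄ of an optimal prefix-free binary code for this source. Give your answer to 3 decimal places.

2.417 bits/symbol

Probabilities are the counts divided by 163.
Repeatedly combine the two least-probable nodes; the expected code length is the sum of the merged weights.
merge 12/163 + 14/163 → 26/163
merge 19/163 + 23/163 → 42/163
merge 26/163 + 42/163 → 68/163
merge 47/163 + 48/163 → 95/163
merge 68/163 + 95/163 → 1
L = 26/163 + 42/163 + 68/163 + 95/163 + 1 = 394/163 ≈ 2.417 bits/symbol.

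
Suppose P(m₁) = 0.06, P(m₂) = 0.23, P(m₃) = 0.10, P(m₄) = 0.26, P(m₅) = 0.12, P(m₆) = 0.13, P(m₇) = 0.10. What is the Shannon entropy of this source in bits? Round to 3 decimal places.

2.651 bits

H = −Σ pᵢ log₂ pᵢ.
−0.06·log₂(0.06) = 0.2435
−0.23·log₂(0.23) = 0.4877
−0.10·log₂(0.10) = 0.3322
−0.26·log₂(0.26) = 0.5053
−0.12·log₂(0.12) = 0.3671
−0.13·log₂(0.13) = 0.3826
−0.10·log₂(0.10) = 0.3322
Sum ≈ 2.6506 → 2.651 bits.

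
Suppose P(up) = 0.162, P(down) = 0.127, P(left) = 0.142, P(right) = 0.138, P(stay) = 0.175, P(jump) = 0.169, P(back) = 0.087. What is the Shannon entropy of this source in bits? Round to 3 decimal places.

2.778 bits

H = −Σ pᵢ log₂ pᵢ.
−0.162·log₂(0.162) = 0.4254
−0.127·log₂(0.127) = 0.3781
−0.142·log₂(0.142) = 0.3999
−0.138·log₂(0.138) = 0.3943
−0.175·log₂(0.175) = 0.4401
−0.169·log₂(0.169) = 0.4335
−0.087·log₂(0.087) = 0.3065
Sum ≈ 2.7777 → 2.778 bits.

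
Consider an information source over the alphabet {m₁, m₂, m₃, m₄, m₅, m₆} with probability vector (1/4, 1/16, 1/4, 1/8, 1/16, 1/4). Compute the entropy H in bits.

Each probability is a power of 1/2, so log₂(1/p) is an integer.
H = Σ p·log₂(1/p) = 1/4·2 + 1/16·4 + 1/4·2 + 1/8·3 + 1/16·4 + 1/4·2 = 2.375 bits.

2.375 bits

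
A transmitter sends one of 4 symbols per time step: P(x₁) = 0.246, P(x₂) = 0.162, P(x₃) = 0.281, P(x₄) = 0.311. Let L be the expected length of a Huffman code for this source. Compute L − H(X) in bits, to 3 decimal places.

0.038 bits

Entropy H = −Σ p log₂ p ≈ 1.9618 bits.
Huffman merges: 81/500+123/500→51/125; 281/1000+311/1000→74/125; 51/125+74/125→1. L = 2 ≈ 2.0000.
L − H = 2.0000 − 1.9618 = 0.038 bits.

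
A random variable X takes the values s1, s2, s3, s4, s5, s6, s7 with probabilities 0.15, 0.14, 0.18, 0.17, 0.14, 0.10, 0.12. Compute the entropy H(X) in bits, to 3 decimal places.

2.784 bits

H = −Σ pᵢ log₂ pᵢ.
−0.15·log₂(0.15) = 0.4105
−0.14·log₂(0.14) = 0.3971
−0.18·log₂(0.18) = 0.4453
−0.17·log₂(0.17) = 0.4346
−0.14·log₂(0.14) = 0.3971
−0.10·log₂(0.10) = 0.3322
−0.12·log₂(0.12) = 0.3671
Sum ≈ 2.7839 → 2.784 bits.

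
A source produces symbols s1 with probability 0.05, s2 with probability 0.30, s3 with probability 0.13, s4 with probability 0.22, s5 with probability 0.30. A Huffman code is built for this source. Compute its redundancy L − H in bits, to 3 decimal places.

Entropy H = −Σ p log₂ p ≈ 2.1215 bits.
Huffman merges: 1/20+13/100→9/50; 9/50+11/50→2/5; 3/10+3/10→3/5; 2/5+3/5→1. L = 109/50 ≈ 2.1800.
L − H = 2.1800 − 2.1215 = 0.059 bits.

0.059 bits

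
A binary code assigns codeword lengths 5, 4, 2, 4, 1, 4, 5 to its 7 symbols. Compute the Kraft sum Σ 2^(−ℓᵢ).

1

With common denominator 2^5 = 32: Σ 2^(−ℓᵢ) = 1/32 + 2/32 + 8/32 + 2/32 + 16/32 + 2/32 + 1/32 = 32/32 = 1.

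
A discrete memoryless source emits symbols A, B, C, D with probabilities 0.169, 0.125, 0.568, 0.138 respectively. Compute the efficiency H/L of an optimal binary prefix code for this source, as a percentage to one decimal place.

98.3%

Entropy H = −Σ p log₂ p ≈ 1.6663 bits.
Huffman merges: 1/8+69/500→263/1000; 169/1000+263/1000→54/125; 54/125+71/125→1. L = 339/200 ≈ 1.6950.
Efficiency = H/L = 1.6663/1.6950 = 98.3%.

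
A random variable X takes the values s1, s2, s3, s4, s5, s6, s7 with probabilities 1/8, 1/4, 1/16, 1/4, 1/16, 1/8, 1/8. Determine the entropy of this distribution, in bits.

2.625 bits

Each probability is a power of 1/2, so log₂(1/p) is an integer.
H = Σ p·log₂(1/p) = 1/8·3 + 1/4·2 + 1/16·4 + 1/4·2 + 1/16·4 + 1/8·3 + 1/8·3 = 2.625 bits.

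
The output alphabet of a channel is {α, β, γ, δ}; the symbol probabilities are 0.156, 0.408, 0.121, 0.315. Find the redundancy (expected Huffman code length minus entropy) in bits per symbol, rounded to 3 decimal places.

0.030 bits

Entropy H = −Σ p log₂ p ≈ 1.8395 bits.
Huffman merges: 121/1000+39/250→277/1000; 277/1000+63/200→74/125; 51/125+74/125→1. L = 1869/1000 ≈ 1.8690.
L − H = 1.8690 − 1.8395 = 0.030 bits.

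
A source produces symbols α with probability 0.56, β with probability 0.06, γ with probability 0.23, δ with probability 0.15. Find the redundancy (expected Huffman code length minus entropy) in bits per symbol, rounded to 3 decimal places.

0.040 bits

Entropy H = −Σ p log₂ p ≈ 1.6102 bits.
Huffman merges: 3/50+3/20→21/100; 21/100+23/100→11/25; 11/25+14/25→1. L = 33/20 ≈ 1.6500.
L − H = 1.6500 − 1.6102 = 0.040 bits.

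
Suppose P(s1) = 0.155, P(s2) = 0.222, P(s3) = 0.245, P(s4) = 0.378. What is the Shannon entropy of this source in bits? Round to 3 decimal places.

H = −Σ pᵢ log₂ pᵢ.
−0.155·log₂(0.155) = 0.4169
−0.222·log₂(0.222) = 0.4820
−0.245·log₂(0.245) = 0.4971
−0.378·log₂(0.378) = 0.5305
Sum ≈ 1.9266 → 1.927 bits.

1.927 bits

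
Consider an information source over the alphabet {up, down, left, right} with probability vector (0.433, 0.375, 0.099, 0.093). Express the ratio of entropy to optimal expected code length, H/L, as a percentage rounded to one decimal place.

Entropy H = −Σ p log₂ p ≈ 1.7025 bits.
Huffman merges: 93/1000+99/1000→24/125; 24/125+3/8→567/1000; 433/1000+567/1000→1. L = 1759/1000 ≈ 1.7590.
Efficiency = H/L = 1.7025/1.7590 = 96.8%.

96.8%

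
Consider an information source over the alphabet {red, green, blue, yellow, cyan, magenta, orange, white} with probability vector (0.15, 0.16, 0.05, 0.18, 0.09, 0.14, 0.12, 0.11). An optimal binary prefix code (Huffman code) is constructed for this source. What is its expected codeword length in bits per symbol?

Repeatedly combine the two least-probable nodes; the expected code length is the sum of the merged weights.
merge 1/20 + 9/100 → 7/50
merge 11/100 + 3/25 → 23/100
merge 7/50 + 7/50 → 7/25
merge 3/20 + 4/25 → 31/100
merge 9/50 + 23/100 → 41/100
merge 7/25 + 31/100 → 59/100
merge 41/100 + 59/100 → 1
L = 7/50 + 23/100 + 7/25 + 31/100 + 41/100 + 59/100 + 1 = 74/25 = 2.96 bits/symbol.

2.96 bits/symbol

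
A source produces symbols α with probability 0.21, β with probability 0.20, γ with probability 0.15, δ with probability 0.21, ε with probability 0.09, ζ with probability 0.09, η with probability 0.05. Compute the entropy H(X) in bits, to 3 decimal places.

2.662 bits

H = −Σ pᵢ log₂ pᵢ.
−0.21·log₂(0.21) = 0.4728
−0.20·log₂(0.20) = 0.4644
−0.15·log₂(0.15) = 0.4105
−0.21·log₂(0.21) = 0.4728
−0.09·log₂(0.09) = 0.3127
−0.09·log₂(0.09) = 0.3127
−0.05·log₂(0.05) = 0.2161
Sum ≈ 2.6620 → 2.662 bits.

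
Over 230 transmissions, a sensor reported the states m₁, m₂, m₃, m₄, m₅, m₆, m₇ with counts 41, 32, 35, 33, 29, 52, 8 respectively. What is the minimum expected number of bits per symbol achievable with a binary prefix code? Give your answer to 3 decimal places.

Probabilities are the counts divided by 230.
Repeatedly combine the two least-probable nodes; the expected code length is the sum of the merged weights.
merge 4/115 + 29/230 → 37/230
merge 16/115 + 33/230 → 13/46
merge 7/46 + 37/230 → 36/115
merge 41/230 + 26/115 → 93/230
merge 13/46 + 36/115 → 137/230
merge 93/230 + 137/230 → 1
L = 37/230 + 13/46 + 36/115 + 93/230 + 137/230 + 1 = 317/115 ≈ 2.757 bits/symbol.

2.757 bits/symbol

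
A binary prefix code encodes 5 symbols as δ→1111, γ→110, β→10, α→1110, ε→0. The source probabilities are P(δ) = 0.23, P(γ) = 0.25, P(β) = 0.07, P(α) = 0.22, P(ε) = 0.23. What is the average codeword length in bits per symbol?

L̄ = Σ pᵢ·ℓᵢ = 0.23·4 + 0.25·3 + 0.07·2 + 0.22·4 + 0.23·1 = 2.92 bits/symbol.

2.92 bits/symbol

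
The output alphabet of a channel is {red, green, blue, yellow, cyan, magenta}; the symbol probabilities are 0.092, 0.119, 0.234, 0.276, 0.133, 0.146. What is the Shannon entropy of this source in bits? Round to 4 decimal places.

2.4774 bits

H = −Σ pᵢ log₂ pᵢ.
−0.092·log₂(0.092) = 0.3167
−0.119·log₂(0.119) = 0.3654
−0.234·log₂(0.234) = 0.4903
−0.276·log₂(0.276) = 0.5126
−0.133·log₂(0.133) = 0.3871
−0.146·log₂(0.146) = 0.4053
Sum ≈ 2.4774 → 2.4774 bits.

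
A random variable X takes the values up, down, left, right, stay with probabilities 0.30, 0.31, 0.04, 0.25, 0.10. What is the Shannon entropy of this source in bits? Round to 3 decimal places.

2.063 bits

H = −Σ pᵢ log₂ pᵢ.
−0.30·log₂(0.30) = 0.5211
−0.31·log₂(0.31) = 0.5238
−0.04·log₂(0.04) = 0.1858
−0.25·log₂(0.25) = 0.5000
−0.10·log₂(0.10) = 0.3322
Sum ≈ 2.0628 → 2.063 bits.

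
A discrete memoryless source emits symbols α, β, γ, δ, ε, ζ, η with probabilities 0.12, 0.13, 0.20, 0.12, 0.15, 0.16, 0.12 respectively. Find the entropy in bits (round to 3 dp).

2.782 bits

H = −Σ pᵢ log₂ pᵢ.
−0.12·log₂(0.12) = 0.3671
−0.13·log₂(0.13) = 0.3826
−0.20·log₂(0.20) = 0.4644
−0.12·log₂(0.12) = 0.3671
−0.15·log₂(0.15) = 0.4105
−0.16·log₂(0.16) = 0.4230
−0.12·log₂(0.12) = 0.3671
Sum ≈ 2.7818 → 2.782 bits.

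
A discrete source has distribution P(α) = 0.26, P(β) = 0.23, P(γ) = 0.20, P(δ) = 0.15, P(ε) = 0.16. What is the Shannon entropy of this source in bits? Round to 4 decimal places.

2.2909 bits

H = −Σ pᵢ log₂ pᵢ.
−0.26·log₂(0.26) = 0.5053
−0.23·log₂(0.23) = 0.4877
−0.20·log₂(0.20) = 0.4644
−0.15·log₂(0.15) = 0.4105
−0.16·log₂(0.16) = 0.4230
Sum ≈ 2.2909 → 2.2909 bits.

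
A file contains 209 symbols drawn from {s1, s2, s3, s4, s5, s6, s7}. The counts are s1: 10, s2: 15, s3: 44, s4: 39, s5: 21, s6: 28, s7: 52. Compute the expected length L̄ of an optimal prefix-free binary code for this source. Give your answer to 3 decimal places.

Probabilities are the counts divided by 209.
Repeatedly combine the two least-probable nodes; the expected code length is the sum of the merged weights.
merge 10/209 + 15/209 → 25/209
merge 21/209 + 25/209 → 46/209
merge 28/209 + 39/209 → 67/209
merge 4/19 + 46/209 → 90/209
merge 52/209 + 67/209 → 119/209
merge 90/209 + 119/209 → 1
L = 25/209 + 46/209 + 67/209 + 90/209 + 119/209 + 1 = 556/209 ≈ 2.660 bits/symbol.

2.660 bits/symbol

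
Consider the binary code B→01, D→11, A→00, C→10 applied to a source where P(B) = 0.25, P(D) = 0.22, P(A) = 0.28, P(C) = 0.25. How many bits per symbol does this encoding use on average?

L̄ = Σ pᵢ·ℓᵢ = 0.25·2 + 0.22·2 + 0.28·2 + 0.25·2 = 2 bits/symbol.

2 bits/symbol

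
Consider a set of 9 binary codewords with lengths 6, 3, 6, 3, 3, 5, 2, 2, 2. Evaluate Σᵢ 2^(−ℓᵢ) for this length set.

1.1875

With common denominator 2^6 = 64: Σ 2^(−ℓᵢ) = 1/64 + 8/64 + 1/64 + 8/64 + 8/64 + 2/64 + 16/64 + 16/64 + 16/64 = 76/64 = 1.1875.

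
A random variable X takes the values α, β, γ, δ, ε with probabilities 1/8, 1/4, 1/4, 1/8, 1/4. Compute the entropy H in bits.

2.25 bits

Each probability is a power of 1/2, so log₂(1/p) is an integer.
H = Σ p·log₂(1/p) = 1/8·3 + 1/4·2 + 1/4·2 + 1/8·3 + 1/4·2 = 2.25 bits.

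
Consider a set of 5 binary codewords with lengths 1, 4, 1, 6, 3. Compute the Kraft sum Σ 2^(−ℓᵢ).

1.203125

With common denominator 2^6 = 64: Σ 2^(−ℓᵢ) = 32/64 + 4/64 + 32/64 + 1/64 + 8/64 = 77/64 = 1.203125.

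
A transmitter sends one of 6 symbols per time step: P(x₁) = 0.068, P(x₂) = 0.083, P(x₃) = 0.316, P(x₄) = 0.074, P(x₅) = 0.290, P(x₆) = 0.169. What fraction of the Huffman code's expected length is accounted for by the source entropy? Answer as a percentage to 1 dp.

97.9%

Entropy H = −Σ p log₂ p ≈ 2.3163 bits.
Huffman merges: 17/250+37/500→71/500; 83/1000+71/500→9/40; 169/1000+9/40→197/500; 29/100+79/250→303/500; 197/500+303/500→1. L = 2367/1000 ≈ 2.3670.
Efficiency = H/L = 2.3163/2.3670 = 97.9%.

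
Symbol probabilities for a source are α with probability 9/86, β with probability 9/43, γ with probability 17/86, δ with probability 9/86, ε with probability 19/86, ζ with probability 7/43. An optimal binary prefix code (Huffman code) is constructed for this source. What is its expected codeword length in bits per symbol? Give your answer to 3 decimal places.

2.570 bits/symbol

Repeatedly combine the two least-probable nodes; the expected code length is the sum of the merged weights.
merge 9/86 + 9/86 → 9/43
merge 7/43 + 17/86 → 31/86
merge 9/43 + 9/43 → 18/43
merge 19/86 + 31/86 → 25/43
merge 18/43 + 25/43 → 1
L = 9/43 + 31/86 + 18/43 + 25/43 + 1 = 221/86 ≈ 2.570 bits/symbol.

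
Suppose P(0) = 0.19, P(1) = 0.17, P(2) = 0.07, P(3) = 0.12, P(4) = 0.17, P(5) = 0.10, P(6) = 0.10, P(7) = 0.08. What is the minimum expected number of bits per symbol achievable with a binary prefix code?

2.96 bits/symbol

Repeatedly combine the two least-probable nodes; the expected code length is the sum of the merged weights.
merge 7/100 + 2/25 → 3/20
merge 1/10 + 1/10 → 1/5
merge 3/25 + 3/20 → 27/100
merge 17/100 + 17/100 → 17/50
merge 19/100 + 1/5 → 39/100
merge 27/100 + 17/50 → 61/100
merge 39/100 + 61/100 → 1
L = 3/20 + 1/5 + 27/100 + 17/50 + 39/100 + 61/100 + 1 = 74/25 = 2.96 bits/symbol.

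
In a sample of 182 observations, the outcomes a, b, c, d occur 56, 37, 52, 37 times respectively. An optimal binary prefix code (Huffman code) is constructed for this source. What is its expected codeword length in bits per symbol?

Probabilities are the counts divided by 182.
Repeatedly combine the two least-probable nodes; the expected code length is the sum of the merged weights.
merge 37/182 + 37/182 → 37/91
merge 2/7 + 4/13 → 54/91
merge 37/91 + 54/91 → 1
L = 37/91 + 54/91 + 1 = 2 bits/symbol.

2 bits/symbol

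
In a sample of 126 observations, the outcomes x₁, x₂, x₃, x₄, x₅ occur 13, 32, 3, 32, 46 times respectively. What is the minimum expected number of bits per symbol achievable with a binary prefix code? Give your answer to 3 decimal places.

Probabilities are the counts divided by 126.
Repeatedly combine the two least-probable nodes; the expected code length is the sum of the merged weights.
merge 1/42 + 13/126 → 8/63
merge 8/63 + 16/63 → 8/21
merge 16/63 + 23/63 → 13/21
merge 8/21 + 13/21 → 1
L = 8/63 + 8/21 + 13/21 + 1 = 134/63 ≈ 2.127 bits/symbol.

2.127 bits/symbol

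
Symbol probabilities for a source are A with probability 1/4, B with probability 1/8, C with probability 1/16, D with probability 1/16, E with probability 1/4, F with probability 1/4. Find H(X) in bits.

2.375 bits

Each probability is a power of 1/2, so log₂(1/p) is an integer.
H = Σ p·log₂(1/p) = 1/4·2 + 1/8·3 + 1/16·4 + 1/16·4 + 1/4·2 + 1/4·2 = 2.375 bits.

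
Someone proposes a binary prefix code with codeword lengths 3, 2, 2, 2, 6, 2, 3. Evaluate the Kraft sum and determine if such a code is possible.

1.265625; no

With common denominator 2^6 = 64: Σ 2^(−ℓᵢ) = 8/64 + 16/64 + 16/64 + 16/64 + 1/64 + 16/64 + 8/64 = 81/64 = 1.265625.
Kraft's inequality requires Σ ≤ 1; here Σ = 1.265625 > 1, so no such prefix code exists.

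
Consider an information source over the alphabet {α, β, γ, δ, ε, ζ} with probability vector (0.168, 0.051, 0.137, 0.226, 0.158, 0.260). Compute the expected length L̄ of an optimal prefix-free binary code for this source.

2.514 bits/symbol

Repeatedly combine the two least-probable nodes; the expected code length is the sum of the merged weights.
merge 51/1000 + 137/1000 → 47/250
merge 79/500 + 21/125 → 163/500
merge 47/250 + 113/500 → 207/500
merge 13/50 + 163/500 → 293/500
merge 207/500 + 293/500 → 1
L = 47/250 + 163/500 + 207/500 + 293/500 + 1 = 1257/500 = 2.514 bits/symbol.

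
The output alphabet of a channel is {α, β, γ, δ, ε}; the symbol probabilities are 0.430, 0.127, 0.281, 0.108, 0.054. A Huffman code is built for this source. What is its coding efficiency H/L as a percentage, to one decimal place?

Entropy H = −Σ p log₂ p ≈ 1.9904 bits.
Huffman merges: 27/500+27/250→81/500; 127/1000+81/500→289/1000; 281/1000+289/1000→57/100; 43/100+57/100→1. L = 2021/1000 ≈ 2.0210.
Efficiency = H/L = 1.9904/2.0210 = 98.5%.

98.5%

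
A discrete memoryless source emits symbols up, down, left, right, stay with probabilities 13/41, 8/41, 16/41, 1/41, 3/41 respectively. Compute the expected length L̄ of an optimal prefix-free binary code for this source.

Repeatedly combine the two least-probable nodes; the expected code length is the sum of the merged weights.
merge 1/41 + 3/41 → 4/41
merge 4/41 + 8/41 → 12/41
merge 12/41 + 13/41 → 25/41
merge 16/41 + 25/41 → 1
L = 4/41 + 12/41 + 25/41 + 1 = 2 bits/symbol.

2 bits/symbol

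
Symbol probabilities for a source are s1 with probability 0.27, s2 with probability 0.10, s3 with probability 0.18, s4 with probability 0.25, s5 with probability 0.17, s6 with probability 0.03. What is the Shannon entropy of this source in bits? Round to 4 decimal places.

2.3739 bits

H = −Σ pᵢ log₂ pᵢ.
−0.27·log₂(0.27) = 0.5100
−0.10·log₂(0.10) = 0.3322
−0.18·log₂(0.18) = 0.4453
−0.25·log₂(0.25) = 0.5000
−0.17·log₂(0.17) = 0.4346
−0.03·log₂(0.03) = 0.1518
Sum ≈ 2.3739 → 2.3739 bits.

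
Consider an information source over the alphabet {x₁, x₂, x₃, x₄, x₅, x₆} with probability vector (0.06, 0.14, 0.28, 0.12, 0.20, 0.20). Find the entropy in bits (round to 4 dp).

2.4507 bits

H = −Σ pᵢ log₂ pᵢ.
−0.06·log₂(0.06) = 0.2435
−0.14·log₂(0.14) = 0.3971
−0.28·log₂(0.28) = 0.5142
−0.12·log₂(0.12) = 0.3671
−0.20·log₂(0.20) = 0.4644
−0.20·log₂(0.20) = 0.4644
Sum ≈ 2.4507 → 2.4507 bits.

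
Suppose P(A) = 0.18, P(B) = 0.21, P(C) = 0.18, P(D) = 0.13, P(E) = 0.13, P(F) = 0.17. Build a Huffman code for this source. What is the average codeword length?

2.61 bits/symbol

Repeatedly combine the two least-probable nodes; the expected code length is the sum of the merged weights.
merge 13/100 + 13/100 → 13/50
merge 17/100 + 9/50 → 7/20
merge 9/50 + 21/100 → 39/100
merge 13/50 + 7/20 → 61/100
merge 39/100 + 61/100 → 1
L = 13/50 + 7/20 + 39/100 + 61/100 + 1 = 261/100 = 2.61 bits/symbol.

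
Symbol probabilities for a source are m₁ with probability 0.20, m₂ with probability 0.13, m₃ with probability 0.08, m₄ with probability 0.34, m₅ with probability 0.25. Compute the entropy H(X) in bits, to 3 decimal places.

2.168 bits

H = −Σ pᵢ log₂ pᵢ.
−0.20·log₂(0.20) = 0.4644
−0.13·log₂(0.13) = 0.3826
−0.08·log₂(0.08) = 0.2915
−0.34·log₂(0.34) = 0.5292
−0.25·log₂(0.25) = 0.5000
Sum ≈ 2.1677 → 2.168 bits.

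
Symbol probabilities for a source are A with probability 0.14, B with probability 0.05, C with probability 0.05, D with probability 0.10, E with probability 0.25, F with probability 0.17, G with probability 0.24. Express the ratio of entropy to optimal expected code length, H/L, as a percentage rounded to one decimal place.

Entropy H = −Σ p log₂ p ≈ 2.5902 bits.
Huffman merges: 1/20+1/20→1/10; 1/10+1/10→1/5; 7/50+17/100→31/100; 1/5+6/25→11/25; 1/4+31/100→14/25; 11/25+14/25→1. L = 261/100 ≈ 2.6100.
Efficiency = H/L = 2.5902/2.6100 = 99.2%.

99.2%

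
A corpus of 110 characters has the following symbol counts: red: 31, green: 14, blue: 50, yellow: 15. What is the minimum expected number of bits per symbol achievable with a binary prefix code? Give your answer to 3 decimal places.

1.809 bits/symbol

Probabilities are the counts divided by 110.
Repeatedly combine the two least-probable nodes; the expected code length is the sum of the merged weights.
merge 7/55 + 3/22 → 29/110
merge 29/110 + 31/110 → 6/11
merge 5/11 + 6/11 → 1
L = 29/110 + 6/11 + 1 = 199/110 ≈ 1.809 bits/symbol.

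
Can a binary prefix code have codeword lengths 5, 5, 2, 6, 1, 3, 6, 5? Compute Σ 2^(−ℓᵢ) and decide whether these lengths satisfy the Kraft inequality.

1; yes

With common denominator 2^6 = 64: Σ 2^(−ℓᵢ) = 2/64 + 2/64 + 16/64 + 1/64 + 32/64 + 8/64 + 1/64 + 2/64 = 64/64 = 1.
Kraft's inequality requires Σ ≤ 1; here Σ = 1 ≤ 1, so such a prefix code exists.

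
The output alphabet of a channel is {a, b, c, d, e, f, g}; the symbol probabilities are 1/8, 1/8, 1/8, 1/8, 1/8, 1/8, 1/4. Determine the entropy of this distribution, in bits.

Each probability is a power of 1/2, so log₂(1/p) is an integer.
H = Σ p·log₂(1/p) = 1/8·3 + 1/8·3 + 1/8·3 + 1/8·3 + 1/8·3 + 1/8·3 + 1/4·2 = 2.75 bits.

2.75 bits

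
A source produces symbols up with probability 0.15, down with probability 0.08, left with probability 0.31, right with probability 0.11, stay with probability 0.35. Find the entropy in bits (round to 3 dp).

H = −Σ pᵢ log₂ pᵢ.
−0.15·log₂(0.15) = 0.4105
−0.08·log₂(0.08) = 0.2915
−0.31·log₂(0.31) = 0.5238
−0.11·log₂(0.11) = 0.3503
−0.35·log₂(0.35) = 0.5301
Sum ≈ 2.1062 → 2.106 bits.

2.106 bits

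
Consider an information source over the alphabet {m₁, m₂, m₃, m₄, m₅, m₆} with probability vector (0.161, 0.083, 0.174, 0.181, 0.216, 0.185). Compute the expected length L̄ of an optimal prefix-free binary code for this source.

Repeatedly combine the two least-probable nodes; the expected code length is the sum of the merged weights.
merge 83/1000 + 161/1000 → 61/250
merge 87/500 + 181/1000 → 71/200
merge 37/200 + 27/125 → 401/1000
merge 61/250 + 71/200 → 599/1000
merge 401/1000 + 599/1000 → 1
L = 61/250 + 71/200 + 401/1000 + 599/1000 + 1 = 2599/1000 = 2.599 bits/symbol.

2.599 bits/symbol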